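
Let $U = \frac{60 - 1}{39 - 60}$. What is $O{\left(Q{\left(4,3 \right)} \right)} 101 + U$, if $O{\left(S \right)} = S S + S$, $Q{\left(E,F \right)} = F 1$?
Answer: $\frac{25393}{21} \approx 1209.2$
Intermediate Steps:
$U = - \frac{59}{21}$ ($U = \frac{59}{-21} = 59 \left(- \frac{1}{21}\right) = - \frac{59}{21} \approx -2.8095$)
$Q{\left(E,F \right)} = F$
$O{\left(S \right)} = S + S^{2}$ ($O{\left(S \right)} = S^{2} + S = S + S^{2}$)
$O{\left(Q{\left(4,3 \right)} \right)} 101 + U = 3 \left(1 + 3\right) 101 - \frac{59}{21} = 3 \cdot 4 \cdot 101 - \frac{59}{21} = 12 \cdot 101 - \frac{59}{21} = 1212 - \frac{59}{21} = \frac{25393}{21}$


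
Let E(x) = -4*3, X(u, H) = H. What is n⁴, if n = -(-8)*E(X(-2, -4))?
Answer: 84934656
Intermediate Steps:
E(x) = -12
n = -96 (n = -(-8)*(-12) = -2*48 = -96)
n⁴ = (-96)⁴ = 84934656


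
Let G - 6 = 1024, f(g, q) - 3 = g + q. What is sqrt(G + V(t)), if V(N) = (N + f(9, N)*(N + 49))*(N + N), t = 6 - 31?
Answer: 2*sqrt(4470) ≈ 133.72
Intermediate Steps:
f(g, q) = 3 + g + q (f(g, q) = 3 + (g + q) = 3 + g + q)
G = 1030 (G = 6 + 1024 = 1030)
t = -25
V(N) = 2*N*(N + (12 + N)*(49 + N)) (V(N) = (N + (3 + 9 + N)*(N + 49))*(N + N) = (N + (12 + N)*(49 + N))*(2*N) = 2*N*(N + (12 + N)*(49 + N)))
sqrt(G + V(t)) = sqrt(1030 + 2*(-25)*(588 + (-25)**2 + 62*(-25))) = sqrt(1030 + 2*(-25)*(588 + 625 - 1550)) = sqrt(1030 + 2*(-25)*(-337)) = sqrt(1030 + 16850) = sqrt(17880) = 2*sqrt(4470)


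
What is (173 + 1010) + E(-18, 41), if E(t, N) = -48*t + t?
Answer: 2029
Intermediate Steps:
E(t, N) = -47*t
(173 + 1010) + E(-18, 41) = (173 + 1010) - 47*(-18) = 1183 + 846 = 2029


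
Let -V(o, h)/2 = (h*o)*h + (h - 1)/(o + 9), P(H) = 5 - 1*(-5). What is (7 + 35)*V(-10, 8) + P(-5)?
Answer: 54358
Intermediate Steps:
P(H) = 10 (P(H) = 5 + 5 = 10)
V(o, h) = -2*o*h**2 - 2*(-1 + h)/(9 + o) (V(o, h) = -2*((h*o)*h + (h - 1)/(o + 9)) = -2*(o*h**2 + (-1 + h)/(9 + o)) = -2*o*h**2 - 2*(-1 + h)/(9 + o))
(7 + 35)*V(-10, 8) + P(-5) = (7 + 35)*(2*(1 - 1*8 - 1*8**2*(-10)**2 - 9*(-10)*8**2)/(9 - 10)) + 10 = 42*(2*(1 - 8 - 1*64*100 - 9*(-10)*64)/(-1)) + 10 = 42*(2*(-1)*(1 - 8 - 6400 + 5760)) + 10 = 42*(2*(-1)*(-647)) + 10 = 42*1294 + 10 = 54348 + 10 = 54358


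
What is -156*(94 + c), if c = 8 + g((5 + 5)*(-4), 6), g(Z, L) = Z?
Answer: -9672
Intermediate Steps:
c = -32 (c = 8 + (5 + 5)*(-4) = 8 + 10*(-4) = 8 - 40 = -32)
-156*(94 + c) = -156*(94 - 32) = -156*62 = -9672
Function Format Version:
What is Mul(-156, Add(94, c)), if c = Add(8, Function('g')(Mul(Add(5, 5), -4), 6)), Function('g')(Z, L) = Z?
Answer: -9672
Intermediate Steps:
c = -32 (c = Add(8, Mul(Add(5, 5), -4)) = Add(8, Mul(10, -4)) = Add(8, -40) = -32)
Mul(-156, Add(94, c)) = Mul(-156, Add(94, -32)) = Mul(-156, 62) = -9672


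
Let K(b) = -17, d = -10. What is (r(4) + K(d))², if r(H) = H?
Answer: 169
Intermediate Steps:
(r(4) + K(d))² = (4 - 17)² = (-13)² = 169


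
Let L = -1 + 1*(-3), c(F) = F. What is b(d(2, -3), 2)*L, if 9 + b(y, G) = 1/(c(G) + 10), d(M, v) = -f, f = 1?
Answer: 107/3 ≈ 35.667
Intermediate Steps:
L = -4 (L = -1 - 3 = -4)
d(M, v) = -1 (d(M, v) = -1*1 = -1)
b(y, G) = -9 + 1/(10 + G) (b(y, G) = -9 + 1/(G + 10) = -9 + 1/(10 + G))
b(d(2, -3), 2)*L = ((-89 - 9*2)/(10 + 2))*(-4) = ((-89 - 18)/12)*(-4) = ((1/12)*(-107))*(-4) = -107/12*(-4) = 107/3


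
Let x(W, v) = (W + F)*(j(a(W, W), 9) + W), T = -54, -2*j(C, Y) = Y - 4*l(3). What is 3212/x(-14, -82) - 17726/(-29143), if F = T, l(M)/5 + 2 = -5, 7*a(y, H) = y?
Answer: 100141192/87691287 ≈ 1.1420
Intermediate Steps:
a(y, H) = y/7
l(M) = -35 (l(M) = -10 + 5*(-5) = -10 - 25 = -35)
j(C, Y) = -70 - Y/2 (j(C, Y) = -(Y - 4*(-35))/2 = -(Y + 140)/2 = -(140 + Y)/2 = -70 - Y/2)
F = -54
x(W, v) = (-54 + W)*(-149/2 + W) (x(W, v) = (W - 54)*((-70 - ½*9) + W) = (-54 + W)*((-70 - 9/2) + W) = (-54 + W)*(-149/2 + W))
3212/x(-14, -82) - 17726/(-29143) = 3212/(4023 + (-14)² - 257/2*(-14)) - 17726/(-29143) = 3212/(4023 + 196 + 1799) - 17726*(-1/29143) = 3212/6018 + 17726/29143 = 3212*(1/6018) + 17726/29143 = 1606/3009 + 17726/29143 = 100141192/87691287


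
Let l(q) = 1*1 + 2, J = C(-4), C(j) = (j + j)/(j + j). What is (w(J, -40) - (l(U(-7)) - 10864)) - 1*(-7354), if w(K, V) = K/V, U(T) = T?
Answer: 728599/40 ≈ 18215.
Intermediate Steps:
C(j) = 1 (C(j) = (2*j)/((2*j)) = (2*j)*(1/(2*j)) = 1)
J = 1
l(q) = 3 (l(q) = 1 + 2 = 3)
(w(J, -40) - (l(U(-7)) - 10864)) - 1*(-7354) = (1/(-40) - (3 - 10864)) - 1*(-7354) = (1*(-1/40) - 1*(-10861)) + 7354 = (-1/40 + 10861) + 7354 = 434439/40 + 7354 = 728599/40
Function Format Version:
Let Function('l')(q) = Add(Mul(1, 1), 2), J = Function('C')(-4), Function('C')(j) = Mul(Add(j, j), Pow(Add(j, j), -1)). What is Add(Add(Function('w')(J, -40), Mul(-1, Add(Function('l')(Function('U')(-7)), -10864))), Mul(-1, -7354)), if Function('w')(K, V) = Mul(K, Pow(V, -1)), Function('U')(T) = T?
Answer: Rational(728599, 40) ≈ 18215.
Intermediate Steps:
Function('C')(j) = 1 (Function('C')(j) = Mul(Mul(2, j), Pow(Mul(2, j), -1)) = Mul(Mul(2, j), Mul(Rational(1, 2), Pow(j, -1))) = 1)
J = 1
Function('l')(q) = 3 (Function('l')(q) = Add(1, 2) = 3)
Add(Add(Function('w')(J, -40), Mul(-1, Add(Function('l')(Function('U')(-7)), -10864))), Mul(-1, -7354)) = Add(Add(Mul(1, Pow(-40, -1)), Mul(-1, Add(3, -10864))), Mul(-1, -7354)) = Add(Add(Mul(1, Rational(-1, 40)), Mul(-1, -10861)), 7354) = Add(Add(Rational(-1, 40), 10861), 7354) = Add(Rational(434439, 40), 7354) = Rational(728599, 40)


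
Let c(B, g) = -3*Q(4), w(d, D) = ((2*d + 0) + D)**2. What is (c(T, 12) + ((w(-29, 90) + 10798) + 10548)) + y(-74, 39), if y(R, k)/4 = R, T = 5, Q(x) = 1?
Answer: 22071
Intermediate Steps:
w(d, D) = (D + 2*d)**2 (w(d, D) = (2*d + D)**2 = (D + 2*d)**2)
y(R, k) = 4*R
c(B, g) = -3 (c(B, g) = -3*1 = -3)
(c(T, 12) + ((w(-29, 90) + 10798) + 10548)) + y(-74, 39) = (-3 + (((90 + 2*(-29))**2 + 10798) + 10548)) + 4*(-74) = (-3 + (((90 - 58)**2 + 10798) + 10548)) - 296 = (-3 + ((32**2 + 10798) + 10548)) - 296 = (-3 + ((1024 + 10798) + 10548)) - 296 = (-3 + (11822 + 10548)) - 296 = (-3 + 22370) - 296 = 22367 - 296 = 22071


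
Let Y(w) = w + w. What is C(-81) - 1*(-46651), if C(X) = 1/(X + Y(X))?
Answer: 11336192/243 ≈ 46651.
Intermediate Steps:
Y(w) = 2*w
C(X) = 1/(3*X) (C(X) = 1/(X + 2*X) = 1/(3*X))
C(-81) - 1*(-46651) = (⅓)/(-81) - 1*(-46651) = (⅓)*(-1/81) + 46651 = -1/243 + 46651 = 11336192/243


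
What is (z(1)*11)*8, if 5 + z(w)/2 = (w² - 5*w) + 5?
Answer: -704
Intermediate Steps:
z(w) = -10*w + 2*w² (z(w) = -10 + 2*((w² - 5*w) + 5) = -10 + 2*(5 + w² - 5*w) = -10 + (10 - 10*w + 2*w²) = -10*w + 2*w²)
(z(1)*11)*8 = ((2*1*(-5 + 1))*11)*8 = ((2*1*(-4))*11)*8 = -8*11*8 = -88*8 = -704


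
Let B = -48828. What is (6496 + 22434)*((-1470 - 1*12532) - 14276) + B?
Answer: -818131368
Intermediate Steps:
(6496 + 22434)*((-1470 - 1*12532) - 14276) + B = (6496 + 22434)*((-1470 - 1*12532) - 14276) - 48828 = 28930*((-1470 - 12532) - 14276) - 48828 = 28930*(-14002 - 14276) - 48828 = 28930*(-28278) - 48828 = -818082540 - 48828 = -818131368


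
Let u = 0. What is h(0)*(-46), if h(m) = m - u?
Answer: 0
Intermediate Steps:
h(m) = m (h(m) = m - 1*0 = m + 0 = m)
h(0)*(-46) = 0*(-46) = 0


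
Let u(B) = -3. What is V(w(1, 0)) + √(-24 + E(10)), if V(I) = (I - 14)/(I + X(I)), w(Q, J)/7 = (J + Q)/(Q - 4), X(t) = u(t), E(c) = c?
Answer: 49/16 + I*√14 ≈ 3.0625 + 3.7417*I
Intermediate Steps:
X(t) = -3
w(Q, J) = 7*(J + Q)/(-4 + Q) (w(Q, J) = 7*((J + Q)/(Q - 4)) = 7*((J + Q)/(-4 + Q)) = 7*(J + Q)/(-4 + Q))
V(I) = (-14 + I)/(-3 + I) (V(I) = (I - 14)/(I - 3) = (-14 + I)/(-3 + I))
V(w(1, 0)) + √(-24 + E(10)) = (-14 + 7*(0 + 1)/(-4 + 1))/(-3 + 7*(0 + 1)/(-4 + 1)) + √(-24 + 10) = (-14 + 7*1/(-3))/(-3 + 7*1/(-3)) + √(-14) = (-14 + 7*(-⅓)*1)/(-3 + 7*(-⅓)*1) + I*√14 = (-14 - 7/3)/(-3 - 7/3) + I*√14 = -49/3/(-16/3) + I*√14 = -3/16*(-49/3) + I*√14 = 49/16 + I*√14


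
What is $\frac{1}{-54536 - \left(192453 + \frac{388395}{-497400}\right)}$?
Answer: $- \frac{33160}{8190129347} \approx -4.0488 \cdot 10^{-6}$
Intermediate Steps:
$\frac{1}{-54536 - \left(192453 + \frac{388395}{-497400}\right)} = \frac{1}{-54536 - \left(192453 + 388395 \left(- \frac{1}{497400}\right)\right)} = \frac{1}{-54536 - \frac{6381715587}{33160}} = \frac{1}{- \frac{8190129347}{33160}} = - \frac{33160}{8190129347}$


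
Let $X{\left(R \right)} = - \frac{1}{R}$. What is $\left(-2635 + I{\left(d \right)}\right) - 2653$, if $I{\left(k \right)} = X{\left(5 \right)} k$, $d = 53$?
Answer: $- \frac{26493}{5} \approx -5298.6$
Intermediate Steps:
$I{\left(k \right)} = - \frac{k}{5}$ ($I{\left(k \right)} = - \frac{1}{5} k = \left(-1\right) \frac{1}{5} k = - \frac{k}{5}$)
$\left(-2635 + I{\left(d \right)}\right) - 2653 = \left(-2635 - \frac{53}{5}\right) - 2653 = - \frac{13228}{5} - 2653 = - \frac{26493}{5}$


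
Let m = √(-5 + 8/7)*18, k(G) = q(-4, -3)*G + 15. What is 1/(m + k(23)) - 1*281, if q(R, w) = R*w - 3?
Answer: (-15174*√21 + 436667*I)/(6*(-259*I + 9*√21)) ≈ -281.0 - 0.00069955*I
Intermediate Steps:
q(R, w) = -3 + R*w
k(G) = 15 + 9*G (k(G) = (-3 - 4*(-3))*G + 15 = (-3 + 12)*G + 15 = 9*G + 15 = 15 + 9*G)
m = 54*I*√21/7 (m = √(-5 + 8*(⅐))*18 = √(-5 + 8/7)*18 = √(-27/7)*18 = (3*I*√21/7)*18 = 54*I*√21/7 ≈ 35.351*I)
1/(m + k(23)) - 1*281 = 1/(54*I*√21/7 + (15 + 9*23)) - 1*281 = 1/(54*I*√21/7 + (15 + 207)) - 281 = 1/(54*I*√21/7 + 222) - 281 = 1/(222 + 54*I*√21/7) - 281 = -281 + 1/(222 + 54*I*√21/7)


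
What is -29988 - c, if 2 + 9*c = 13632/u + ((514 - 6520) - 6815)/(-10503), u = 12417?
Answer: -11732736470881/391247253 ≈ -29988.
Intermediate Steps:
c = 13847917/391247253 (c = -2/9 + (13632/12417 + ((514 - 6520) - 6815)/(-10503))/9 = -2/9 + (13632*(1/12417) + (-6006 - 6815)*(-1/10503))/9 = -2/9 + (4544/4139 - 12821*(-1/10503))/9 = -2/9 + (4544/4139 + 12821/10503)/9 = -2/9 + (1/9)*(100791751/43471917) = -2/9 + 100791751/391247253 = 13847917/391247253 ≈ 0.035394)
-29988 - c = -29988 - 1*13847917/391247253 = -29988 - 13847917/391247253 = -11732736470881/391247253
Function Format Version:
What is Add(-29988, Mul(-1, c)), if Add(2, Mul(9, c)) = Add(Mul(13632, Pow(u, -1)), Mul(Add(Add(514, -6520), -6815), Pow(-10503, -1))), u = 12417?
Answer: Rational(-11732736470881, 391247253) ≈ -29988.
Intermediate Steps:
c = Rational(13847917, 391247253) (c = Add(Rational(-2, 9), Mul(Rational(1, 9), Add(Mul(13632, Pow(12417, -1)), Mul(Add(Add(514, -6520), -6815), Pow(-10503, -1))))) = Add(Rational(-2, 9), Mul(Rational(1, 9), Add(Mul(13632, Rational(1, 12417)), Mul(Add(-6006, -6815), Rational(-1, 10503))))) = Add(Rational(-2, 9), Mul(Rational(1, 9), Add(Rational(4544, 4139), Mul(-12821, Rational(-1, 10503))))) = Add(Rational(-2, 9), Mul(Rational(1, 9), Add(Rational(4544, 4139), Rational(12821, 10503)))) = Add(Rational(-2, 9), Mul(Rational(1, 9), Rational(100791751, 43471917))) = Add(Rational(-2, 9), Rational(100791751, 391247253)) = Rational(13847917, 391247253) ≈ 0.035394)
Add(-29988, Mul(-1, c)) = Add(-29988, Mul(-1, Rational(13847917, 391247253))) = Add(-29988, Rational(-13847917, 391247253)) = Rational(-11732736470881, 391247253)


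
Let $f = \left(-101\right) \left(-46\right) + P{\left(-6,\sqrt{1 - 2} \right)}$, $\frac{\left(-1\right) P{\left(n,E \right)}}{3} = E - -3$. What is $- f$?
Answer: $-4637 + 3 i \approx -4637.0 + 3.0 i$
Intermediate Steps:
$P{\left(n,E \right)} = -9 - 3 E$ ($P{\left(n,E \right)} = - 3 \left(E - -3\right) = - 3 \left(E + 3\right) = - 3 \left(3 + E\right) = -9 - 3 E$)
$f = 4637 - 3 i$ ($f = \left(-101\right) \left(-46\right) - \left(9 + 3 \sqrt{1 - 2}\right) = 4646 - \left(9 + 3 \sqrt{-1}\right) = 4646 - \left(9 + 3 i\right) = 4637 - 3 i \approx 4637.0 - 3.0 i$)
$- f = - (4637 - 3 i) = -4637 + 3 i$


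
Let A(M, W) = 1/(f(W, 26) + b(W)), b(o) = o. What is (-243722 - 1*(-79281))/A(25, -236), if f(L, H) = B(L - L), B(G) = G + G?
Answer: 38808076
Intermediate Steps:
B(G) = 2*G
f(L, H) = 0 (f(L, H) = 2*(L - L) = 2*0 = 0)
A(M, W) = 1/W (A(M, W) = 1/(0 + W) = 1/W)
(-243722 - 1*(-79281))/A(25, -236) = (-243722 - 1*(-79281))/(1/(-236)) = (-243722 + 79281)/(-1/236) = -164441*(-236) = 38808076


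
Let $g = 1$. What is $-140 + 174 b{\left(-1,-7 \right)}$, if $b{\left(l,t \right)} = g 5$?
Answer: $730$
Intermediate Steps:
$b{\left(l,t \right)} = 5$ ($b{\left(l,t \right)} = 1 \cdot 5 = 5$)
$-140 + 174 b{\left(-1,-7 \right)} = -140 + 174 \cdot 5 = -140 + 870 = 730$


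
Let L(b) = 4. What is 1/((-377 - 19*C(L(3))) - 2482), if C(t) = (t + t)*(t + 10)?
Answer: -1/4987 ≈ -0.00020052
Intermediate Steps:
C(t) = 2*t*(10 + t) (C(t) = (2*t)*(10 + t) = 2*t*(10 + t))
1/((-377 - 19*C(L(3))) - 2482) = 1/((-377 - 38*4*(10 + 4)) - 2482) = 1/((-377 - 38*4*14) - 2482) = 1/((-377 - 19*112) - 2482) = 1/((-377 - 2128) - 2482) = 1/(-2505 - 2482) = 1/(-4987) = -1/4987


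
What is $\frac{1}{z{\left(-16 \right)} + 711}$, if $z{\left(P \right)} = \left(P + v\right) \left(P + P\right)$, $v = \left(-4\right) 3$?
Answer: $\frac{1}{1607} \approx 0.00062228$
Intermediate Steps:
$v = -12$
$z{\left(P \right)} = 2 P \left(-12 + P\right)$ ($z{\left(P \right)} = \left(P - 12\right) \left(P + P\right) = \left(-12 + P\right) 2 P = 2 P \left(-12 + P\right)$)
$\frac{1}{z{\left(-16 \right)} + 711} = \frac{1}{2 \left(-16\right) \left(-12 - 16\right) + 711} = \frac{1}{2 \left(-16\right) \left(-28\right) + 711} = \frac{1}{896 + 711} = \frac{1}{1607}$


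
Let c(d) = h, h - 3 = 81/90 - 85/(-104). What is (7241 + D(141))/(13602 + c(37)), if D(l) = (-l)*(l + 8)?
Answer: -7159360/7075493 ≈ -1.0119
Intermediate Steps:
h = 2453/520 (h = 3 + (81/90 - 85/(-104)) = 3 + (81*(1/90) - 85*(-1/104)) = 3 + (9/10 + 85/104) = 3 + 893/520 = 2453/520 ≈ 4.7173)
c(d) = 2453/520
D(l) = -l*(8 + l) (D(l) = (-l)*(8 + l) = -l*(8 + l))
(7241 + D(141))/(13602 + c(37)) = (7241 - 1*141*(8 + 141))/(13602 + 2453/520) = (7241 - 1*141*149)/(7075493/520) = (7241 - 21009)*(520/7075493) = -13768*520/7075493 = -7159360/7075493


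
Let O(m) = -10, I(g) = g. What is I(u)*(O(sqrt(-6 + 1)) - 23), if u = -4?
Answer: 132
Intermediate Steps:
I(u)*(O(sqrt(-6 + 1)) - 23) = -4*(-10 - 23) = -4*(-33) = 132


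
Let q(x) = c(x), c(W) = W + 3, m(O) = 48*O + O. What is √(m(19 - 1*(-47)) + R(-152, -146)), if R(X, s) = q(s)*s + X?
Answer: 2*√5990 ≈ 154.79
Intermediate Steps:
m(O) = 49*O
c(W) = 3 + W
q(x) = 3 + x
R(X, s) = X + s*(3 + s) (R(X, s) = (3 + s)*s + X = s*(3 + s) + X = X + s*(3 + s))
√(m(19 - 1*(-47)) + R(-152, -146)) = √(49*(19 - 1*(-47)) + (-152 - 146*(3 - 146))) = √(49*(19 + 47) + (-152 - 146*(-143))) = √(49*66 + (-152 + 20878)) = √(3234 + 20726) = √23960 = 2*√5990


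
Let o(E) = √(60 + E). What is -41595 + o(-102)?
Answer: -41595 + I*√42 ≈ -41595.0 + 6.4807*I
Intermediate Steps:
-41595 + o(-102) = -41595 + √(60 - 102) = -41595 + √(-42) = -41595 + I*√42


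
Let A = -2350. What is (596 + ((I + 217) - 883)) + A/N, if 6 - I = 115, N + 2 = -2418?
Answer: -43083/242 ≈ -178.03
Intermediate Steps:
N = -2420 (N = -2 - 2418 = -2420)
I = -109 (I = 6 - 1*115 = 6 - 115 = -109)
(596 + ((I + 217) - 883)) + A/N = (596 + ((-109 + 217) - 883)) - 2350/(-2420) = (596 + (108 - 883)) - 2350*(-1/2420) = (596 - 775) + 235/242 = -179 + 235/242 = -43083/242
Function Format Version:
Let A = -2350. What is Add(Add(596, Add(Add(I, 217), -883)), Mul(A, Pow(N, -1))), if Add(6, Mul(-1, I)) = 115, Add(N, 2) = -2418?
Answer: Rational(-43083, 242) ≈ -178.03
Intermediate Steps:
N = -2420 (N = Add(-2, -2418) = -2420)
I = -109 (I = Add(6, Mul(-1, 115)) = Add(6, -115) = -109)
Add(Add(596, Add(Add(I, 217), -883)), Mul(A, Pow(N, -1))) = Add(Add(596, Add(Add(-109, 217), -883)), Mul(-2350, Pow(-2420, -1))) = Add(Add(596, Add(108, -883)), Mul(-2350, Rational(-1, 2420))) = Add(Add(596, -775), Rational(235, 242)) = Add(-179, Rational(235, 242)) = Rational(-43083, 242)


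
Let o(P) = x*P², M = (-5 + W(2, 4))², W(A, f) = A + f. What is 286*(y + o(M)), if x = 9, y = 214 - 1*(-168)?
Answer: 111826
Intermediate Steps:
y = 382 (y = 214 + 168 = 382)
M = 1 (M = (-5 + (2 + 4))² = (-5 + 6)² = 1² = 1)
o(P) = 9*P²
286*(y + o(M)) = 286*(382 + 9*1²) = 286*(382 + 9*1) = 286*(382 + 9) = 286*391 = 111826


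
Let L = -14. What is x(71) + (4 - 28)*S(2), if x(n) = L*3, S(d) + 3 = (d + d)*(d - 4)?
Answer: 222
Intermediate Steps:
S(d) = -3 + 2*d*(-4 + d) (S(d) = -3 + (d + d)*(d - 4) = -3 + (2*d)*(-4 + d) = -3 + 2*d*(-4 + d))
x(n) = -42 (x(n) = -14*3 = -42)
x(71) + (4 - 28)*S(2) = -42 + (4 - 28)*(-3 - 8*2 + 2*2²) = -42 - 24*(-3 - 16 + 2*4) = -42 - 24*(-3 - 16 + 8) = -42 - 24*(-11) = -42 + 264 = 222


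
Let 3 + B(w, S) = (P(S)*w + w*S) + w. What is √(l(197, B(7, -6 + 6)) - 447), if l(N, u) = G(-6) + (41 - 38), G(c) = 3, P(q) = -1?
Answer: 21*I ≈ 21.0*I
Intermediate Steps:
B(w, S) = -3 + S*w (B(w, S) = -3 + ((-w + w*S) + w) = -3 + ((-w + S*w) + w) = -3 + S*w)
l(N, u) = 6 (l(N, u) = 3 + (41 - 38) = 3 + 3 = 6)
√(l(197, B(7, -6 + 6)) - 447) = √(6 - 447) = √(-441) = 21*I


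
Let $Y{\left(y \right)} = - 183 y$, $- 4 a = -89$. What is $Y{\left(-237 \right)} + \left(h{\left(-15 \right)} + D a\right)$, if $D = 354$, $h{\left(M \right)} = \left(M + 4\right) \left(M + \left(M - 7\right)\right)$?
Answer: $\frac{103309}{2} \approx 51655.0$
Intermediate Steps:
$a = \frac{89}{4}$ ($a = \left(- \frac{1}{4}\right) \left(-89\right) = \frac{89}{4} \approx 22.25$)
$h{\left(M \right)} = \left(-7 + 2 M\right) \left(4 + M\right)$ ($h{\left(M \right)} = \left(4 + M\right) \left(M + \left(-7 + M\right)\right) = \left(4 + M\right) \left(-7 + 2 M\right) = \left(-7 + 2 M\right) \left(4 + M\right)$)
$Y{\left(-237 \right)} + \left(h{\left(-15 \right)} + D a\right) = \left(-183\right) \left(-237\right) + \left(\left(-28 - 15 + 2 \left(-15\right)^{2}\right) + 354 \cdot \frac{89}{4}\right) = 43371 + \left(\left(-28 - 15 + 2 \cdot 225\right) + \frac{15753}{2}\right) = 43371 + \left(\left(-28 - 15 + 450\right) + \frac{15753}{2}\right) = 43371 + \left(407 + \frac{15753}{2}\right) = 43371 + \frac{16567}{2} = \frac{103309}{2}$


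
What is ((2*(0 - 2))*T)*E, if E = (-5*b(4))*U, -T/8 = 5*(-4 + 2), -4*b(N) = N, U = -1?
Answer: 1600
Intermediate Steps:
b(N) = -N/4
T = 80 (T = -40*(-4 + 2) = -40*(-2) = -8*(-10) = 80)
E = -5 (E = -(-5)*4/4*(-1) = -5*(-1)*(-1) = 5*(-1) = -5)
((2*(0 - 2))*T)*E = ((2*(0 - 2))*80)*(-5) = ((2*(-2))*80)*(-5) = -4*80*(-5) = -320*(-5) = 1600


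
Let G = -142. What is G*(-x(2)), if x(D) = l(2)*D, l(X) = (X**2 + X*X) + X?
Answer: 2840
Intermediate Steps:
l(X) = X + 2*X**2 (l(X) = (X**2 + X**2) + X = 2*X**2 + X = X + 2*X**2)
x(D) = 10*D (x(D) = (2*(1 + 2*2))*D = (2*(1 + 4))*D = (2*5)*D = 10*D)
G*(-x(2)) = -(-142)*10*2 = -(-142)*20 = -142*(-20) = 2840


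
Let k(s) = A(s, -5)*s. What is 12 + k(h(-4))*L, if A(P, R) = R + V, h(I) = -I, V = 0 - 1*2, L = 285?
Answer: -7968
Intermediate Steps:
V = -2 (V = 0 - 2 = -2)
A(P, R) = -2 + R (A(P, R) = R - 2 = -2 + R)
k(s) = -7*s (k(s) = (-2 - 5)*s = -7*s)
12 + k(h(-4))*L = 12 - (-7)*(-4)*285 = 12 - 7*4*285 = 12 - 28*285 = 12 - 7980 = -7968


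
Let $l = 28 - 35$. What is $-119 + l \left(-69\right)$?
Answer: $364$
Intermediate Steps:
$l = -7$
$-119 + l \left(-69\right) = -119 - -483 = -119 + 483 = 364$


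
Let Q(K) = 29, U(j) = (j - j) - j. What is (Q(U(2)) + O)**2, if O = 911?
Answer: 883600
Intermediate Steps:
U(j) = -j (U(j) = 0 - j = -j)
(Q(U(2)) + O)**2 = (29 + 911)**2 = 940**2 = 883600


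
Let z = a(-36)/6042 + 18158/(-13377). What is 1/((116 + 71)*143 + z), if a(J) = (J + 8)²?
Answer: 1924377/51457402903 ≈ 3.7397e-5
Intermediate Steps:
a(J) = (8 + J)²
z = -2362454/1924377 (z = (8 - 36)²/6042 + 18158/(-13377) = (-28)²*(1/6042) + 18158*(-1/13377) = 784*(1/6042) - 2594/1911 = 392/3021 - 2594/1911 = -2362454/1924377 ≈ -1.2276)
1/((116 + 71)*143 + z) = 1/((116 + 71)*143 - 2362454/1924377) = 1/(187*143 - 2362454/1924377) = 1/(26741 - 2362454/1924377) = 1/(51457402903/1924377) = 1924377/51457402903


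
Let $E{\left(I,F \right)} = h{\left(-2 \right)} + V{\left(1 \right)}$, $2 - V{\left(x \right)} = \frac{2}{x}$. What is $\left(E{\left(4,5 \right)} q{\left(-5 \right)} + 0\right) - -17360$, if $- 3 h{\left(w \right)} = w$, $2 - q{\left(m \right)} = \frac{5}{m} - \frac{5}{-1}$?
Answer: $\frac{52076}{3} \approx 17359.0$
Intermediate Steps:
$V{\left(x \right)} = 2 - \frac{2}{x}$
$q{\left(m \right)} = -3 - \frac{5}{m}$ ($q{\left(m \right)} = 2 - \left(\frac{5}{m} - \frac{5}{-1}\right) = 2 - \left(\frac{5}{m} - -5\right) = 2 - \left(\frac{5}{m} + 5\right) = 2 - \left(5 + \frac{5}{m}\right) = -3 - \frac{5}{m}$)
$h{\left(w \right)} = - \frac{w}{3}$
$E{\left(I,F \right)} = \frac{2}{3}$ ($E{\left(I,F \right)} = \left(- \frac{1}{3}\right) \left(-2\right) + \left(2 - \frac{2}{1}\right) = \frac{2}{3} + \left(2 - 2\right) = \frac{2}{3} + 0 = \frac{2}{3}$)
$\left(E{\left(4,5 \right)} q{\left(-5 \right)} + 0\right) - -17360 = \left(\frac{2 \left(-3 - \frac{5}{-5}\right)}{3} + 0\right) - -17360 = \left(\frac{2 \left(-3 - -1\right)}{3} + 0\right) + 17360 = \left(\frac{2 \left(-3 + 1\right)}{3} + 0\right) + 17360 = \left(\frac{2}{3} \left(-2\right) + 0\right) + 17360 = \left(- \frac{4}{3} + 0\right) + 17360 = - \frac{4}{3} + 17360 = \frac{52076}{3}$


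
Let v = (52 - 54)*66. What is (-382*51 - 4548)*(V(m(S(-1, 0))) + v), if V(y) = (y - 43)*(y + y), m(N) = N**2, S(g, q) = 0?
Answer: 3171960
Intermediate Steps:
V(y) = 2*y*(-43 + y) (V(y) = (-43 + y)*(2*y) = 2*y*(-43 + y))
v = -132 (v = -2*66 = -132)
(-382*51 - 4548)*(V(m(S(-1, 0))) + v) = (-382*51 - 4548)*(2*0**2*(-43 + 0**2) - 132) = (-19482 - 4548)*(2*0*(-43 + 0) - 132) = -24030*(2*0*(-43) - 132) = -24030*(0 - 132) = -24030*(-132) = 3171960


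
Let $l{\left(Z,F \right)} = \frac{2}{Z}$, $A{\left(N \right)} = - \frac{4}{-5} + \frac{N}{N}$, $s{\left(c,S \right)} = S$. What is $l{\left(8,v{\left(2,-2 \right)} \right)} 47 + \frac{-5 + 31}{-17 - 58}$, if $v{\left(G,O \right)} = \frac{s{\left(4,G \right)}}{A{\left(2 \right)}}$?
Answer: $\frac{3421}{300} \approx 11.403$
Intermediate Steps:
$A{\left(N \right)} = \frac{9}{5}$ ($A{\left(N \right)} = \left(-4\right) \left(- \frac{1}{5}\right) + 1 = \frac{4}{5} + 1 = \frac{9}{5}$)
$v{\left(G,O \right)} = \frac{5 G}{9}$ ($v{\left(G,O \right)} = \frac{G}{\frac{9}{5}} = G \frac{5}{9} = \frac{5 G}{9}$)
$l{\left(8,v{\left(2,-2 \right)} \right)} 47 + \frac{-5 + 31}{-17 - 58} = \frac{2}{8} \cdot 47 + \frac{-5 + 31}{-17 - 58} = 2 \cdot \frac{1}{8} \cdot 47 + \frac{26}{-75} = \frac{1}{4} \cdot 47 + 26 \left(- \frac{1}{75}\right) = \frac{47}{4} - \frac{26}{75} = \frac{3421}{300}$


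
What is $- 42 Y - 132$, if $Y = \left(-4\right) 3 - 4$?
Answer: $540$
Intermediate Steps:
$Y = -16$ ($Y = -12 - 4 = -16$)
$- 42 Y - 132 = \left(-42\right) \left(-16\right) - 132 = 672 - 132 = 540$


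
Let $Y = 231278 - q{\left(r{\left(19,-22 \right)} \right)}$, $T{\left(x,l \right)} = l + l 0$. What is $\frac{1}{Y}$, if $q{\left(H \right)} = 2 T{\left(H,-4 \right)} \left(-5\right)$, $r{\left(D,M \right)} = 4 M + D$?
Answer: $\frac{1}{231238} \approx 4.3245 \cdot 10^{-6}$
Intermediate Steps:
$r{\left(D,M \right)} = D + 4 M$
$T{\left(x,l \right)} = l$ ($T{\left(x,l \right)} = l + 0 = l$)
$q{\left(H \right)} = 40$ ($q{\left(H \right)} = 2 \left(-4\right) \left(-5\right) = \left(-8\right) \left(-5\right) = 40$)
$Y = 231238$ ($Y = 231278 - 40 = 231238$)
$\frac{1}{Y} = \frac{1}{231238}$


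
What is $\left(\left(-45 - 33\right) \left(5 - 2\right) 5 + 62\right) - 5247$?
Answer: $-6355$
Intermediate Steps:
$\left(\left(-45 - 33\right) \left(5 - 2\right) 5 + 62\right) - 5247 = \left(\left(-45 - 33\right) 3 \cdot 5 + 62\right) - 5247 = \left(\left(-78\right) 15 + 62\right) - 5247 = \left(-1170 + 62\right) - 5247 = -1108 - 5247 = -6355$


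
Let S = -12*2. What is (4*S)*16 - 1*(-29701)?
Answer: 28165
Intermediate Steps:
S = -24
(4*S)*16 - 1*(-29701) = (4*(-24))*16 - 1*(-29701) = -96*16 + 29701 = -1536 + 29701 = 28165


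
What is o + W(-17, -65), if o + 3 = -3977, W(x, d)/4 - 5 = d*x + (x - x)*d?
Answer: 460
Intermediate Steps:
W(x, d) = 20 + 4*d*x (W(x, d) = 20 + 4*(d*x + (x - x)*d) = 20 + 4*(d*x + 0*d) = 20 + 4*(d*x + 0) = 20 + 4*(d*x) = 20 + 4*d*x)
o = -3980 (o = -3 - 3977 = -3980)
o + W(-17, -65) = -3980 + (20 + 4*(-65)*(-17)) = -3980 + (20 + 4420) = -3980 + 4440 = 460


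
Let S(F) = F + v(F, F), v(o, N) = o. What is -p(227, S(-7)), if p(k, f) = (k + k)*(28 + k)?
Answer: -115770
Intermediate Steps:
S(F) = 2*F (S(F) = F + F = 2*F)
p(k, f) = 2*k*(28 + k) (p(k, f) = (2*k)*(28 + k) = 2*k*(28 + k))
-p(227, S(-7)) = -2*227*(28 + 227) = -2*227*255 = -1*115770 = -115770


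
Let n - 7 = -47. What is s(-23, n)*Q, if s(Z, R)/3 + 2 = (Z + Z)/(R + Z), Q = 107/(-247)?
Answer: 8560/5187 ≈ 1.6503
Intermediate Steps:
n = -40 (n = 7 - 47 = -40)
Q = -107/247 (Q = 107*(-1/247) = -107/247 ≈ -0.43320)
s(Z, R) = -6 + 6*Z/(R + Z) (s(Z, R) = -6 + 3*((Z + Z)/(R + Z)) = -6 + 3*((2*Z)/(R + Z)) = -6 + 3*(2*Z/(R + Z)) = -6 + 6*Z/(R + Z))
s(-23, n)*Q = -6*(-40)/(-40 - 23)*(-107/247) = -6*(-40)/(-63)*(-107/247) = -6*(-40)*(-1/63)*(-107/247) = -80/21*(-107/247) = 8560/5187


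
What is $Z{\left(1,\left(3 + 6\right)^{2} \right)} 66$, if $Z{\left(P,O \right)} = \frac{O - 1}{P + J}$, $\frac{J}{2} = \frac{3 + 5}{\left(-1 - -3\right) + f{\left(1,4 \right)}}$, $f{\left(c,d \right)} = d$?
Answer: $1440$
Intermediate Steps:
$J = \frac{8}{3}$ ($J = 2 \frac{3 + 5}{\left(-1 - -3\right) + 4} = 2 \frac{8}{\left(-1 + 3\right) + 4} = 2 \frac{8}{2 + 4} = 2 \cdot \frac{8}{6} = 2 \cdot 8 \cdot \frac{1}{6} = 2 \cdot \frac{4}{3} = \frac{8}{3} \approx 2.6667$)
$Z{\left(P,O \right)} = \frac{-1 + O}{\frac{8}{3} + P}$ ($Z{\left(P,O \right)} = \frac{O - 1}{P + \frac{8}{3}} = \frac{-1 + O}{\frac{8}{3} + P}$)
$Z{\left(1,\left(3 + 6\right)^{2} \right)} 66 = \frac{3 \left(-1 + \left(3 + 6\right)^{2}\right)}{8 + 3 \cdot 1} \cdot 66 = \frac{3 \left(-1 + 9^{2}\right)}{8 + 3} \cdot 66 = \frac{3 \left(-1 + 81\right)}{11} \cdot 66 = 3 \cdot \frac{1}{11} \cdot 80 \cdot 66 = \frac{240}{11} \cdot 66 = 1440$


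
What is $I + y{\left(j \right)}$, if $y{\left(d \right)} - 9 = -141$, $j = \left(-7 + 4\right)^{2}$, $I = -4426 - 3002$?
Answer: $-7560$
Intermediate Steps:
$I = -7428$
$j = 9$ ($j = \left(-3\right)^{2} = 9$)
$y{\left(d \right)} = -132$ ($y{\left(d \right)} = 9 - 141 = -132$)
$I + y{\left(j \right)} = -7428 - 132 = -7560$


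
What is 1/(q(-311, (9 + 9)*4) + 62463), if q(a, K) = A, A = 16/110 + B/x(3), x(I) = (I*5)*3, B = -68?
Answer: 495/30918509 ≈ 1.6010e-5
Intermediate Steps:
x(I) = 15*I (x(I) = (5*I)*3 = 15*I)
A = -676/495 (A = 16/110 - 68/(15*3) = 16*(1/110) - 68/45 = 8/55 - 68*1/45 = 8/55 - 68/45 = -676/495 ≈ -1.3657)
q(a, K) = -676/495
1/(q(-311, (9 + 9)*4) + 62463) = 1/(-676/495 + 62463) = 1/(30918509/495) = 495/30918509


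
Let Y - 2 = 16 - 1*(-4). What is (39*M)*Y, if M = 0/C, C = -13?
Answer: 0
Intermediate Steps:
M = 0 (M = 0/(-13) = 0*(-1/13) = 0)
Y = 22 (Y = 2 + (16 - 1*(-4)) = 2 + (16 + 4) = 2 + 20 = 22)
(39*M)*Y = (39*0)*22 = 0*22 = 0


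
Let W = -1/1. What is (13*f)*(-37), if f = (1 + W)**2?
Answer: 0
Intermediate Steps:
W = -1 (W = -1*1 = -1)
f = 0 (f = (1 - 1)**2 = 0**2 = 0)
(13*f)*(-37) = (13*0)*(-37) = 0*(-37) = 0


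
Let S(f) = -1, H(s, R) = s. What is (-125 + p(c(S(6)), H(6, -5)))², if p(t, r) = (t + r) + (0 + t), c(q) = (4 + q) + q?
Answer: 13225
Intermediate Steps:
c(q) = 4 + 2*q
p(t, r) = r + 2*t (p(t, r) = (r + t) + t = r + 2*t)
(-125 + p(c(S(6)), H(6, -5)))² = (-125 + (6 + 2*(4 + 2*(-1))))² = (-125 + (6 + 2*(4 - 2)))² = (-125 + (6 + 2*2))² = (-125 + (6 + 4))² = (-125 + 10)² = (-115)² = 13225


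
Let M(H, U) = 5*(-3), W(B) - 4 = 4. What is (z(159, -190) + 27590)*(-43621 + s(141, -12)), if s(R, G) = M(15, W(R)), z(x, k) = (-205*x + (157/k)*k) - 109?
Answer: 216303652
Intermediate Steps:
W(B) = 8 (W(B) = 4 + 4 = 8)
z(x, k) = 48 - 205*x (z(x, k) = (-205*x + 157) - 109 = (157 - 205*x) - 109 = 48 - 205*x)
M(H, U) = -15
s(R, G) = -15
(z(159, -190) + 27590)*(-43621 + s(141, -12)) = ((48 - 205*159) + 27590)*(-43621 - 15) = ((48 - 32595) + 27590)*(-43636) = (-32547 + 27590)*(-43636) = -4957*(-43636) = 216303652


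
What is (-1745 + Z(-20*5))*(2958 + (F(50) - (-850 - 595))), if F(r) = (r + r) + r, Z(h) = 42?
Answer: -7753759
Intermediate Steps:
F(r) = 3*r (F(r) = 2*r + r = 3*r)
(-1745 + Z(-20*5))*(2958 + (F(50) - (-850 - 595))) = (-1745 + 42)*(2958 + (3*50 - (-850 - 595))) = -1703*(2958 + (150 - 1*(-1445))) = -1703*(2958 + (150 + 1445)) = -1703*(2958 + 1595) = -1703*4553 = -7753759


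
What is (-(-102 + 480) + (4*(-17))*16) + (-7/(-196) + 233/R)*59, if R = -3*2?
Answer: -315425/84 ≈ -3755.1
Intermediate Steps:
R = -6
(-(-102 + 480) + (4*(-17))*16) + (-7/(-196) + 233/R)*59 = (-(-102 + 480) + (4*(-17))*16) + (-7/(-196) + 233/(-6))*59 = (-1*378 - 68*16) + (-7*(-1/196) + 233*(-1/6))*59 = (-378 - 1088) + (1/28 - 233/6)*59 = -1466 - 3259/84*59 = -1466 - 192281/84 = -315425/84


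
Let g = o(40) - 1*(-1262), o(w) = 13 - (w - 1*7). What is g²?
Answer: 1542564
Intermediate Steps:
o(w) = 20 - w (o(w) = 13 - (w - 7) = 13 - (-7 + w) = 13 + (7 - w) = 20 - w)
g = 1242 (g = (20 - 1*40) - 1*(-1262) = (20 - 40) + 1262 = -20 + 1262 = 1242)
g² = 1242² = 1542564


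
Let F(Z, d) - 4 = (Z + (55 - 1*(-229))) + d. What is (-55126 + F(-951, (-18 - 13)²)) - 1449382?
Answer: -1504210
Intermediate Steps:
F(Z, d) = 288 + Z + d (F(Z, d) = 4 + ((Z + (55 - 1*(-229))) + d) = 4 + ((Z + (55 + 229)) + d) = 4 + ((Z + 284) + d) = 4 + ((284 + Z) + d) = 4 + (284 + Z + d) = 288 + Z + d)
(-55126 + F(-951, (-18 - 13)²)) - 1449382 = (-55126 + (288 - 951 + (-18 - 13)²)) - 1449382 = (-55126 + (288 - 951 + (-31)²)) - 1449382 = (-55126 + (288 - 951 + 961)) - 1449382 = (-55126 + 298) - 1449382 = -54828 - 1449382 = -1504210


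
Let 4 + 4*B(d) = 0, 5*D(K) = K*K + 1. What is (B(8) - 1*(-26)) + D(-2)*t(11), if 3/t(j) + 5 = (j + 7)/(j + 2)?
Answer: 1136/47 ≈ 24.170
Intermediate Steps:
D(K) = ⅕ + K²/5 (D(K) = (K*K + 1)/5 = (K² + 1)/5 = (1 + K²)/5 = ⅕ + K²/5)
B(d) = -1 (B(d) = -1 + (¼)*0 = -1 + 0 = -1)
t(j) = 3/(-5 + (7 + j)/(2 + j)) (t(j) = 3/(-5 + (j + 7)/(j + 2)) = 3/(-5 + (7 + j)/(2 + j)))
(B(8) - 1*(-26)) + D(-2)*t(11) = (-1 - 1*(-26)) + (⅕ + (⅕)*(-2)²)*(3*(-2 - 1*11)/(3 + 4*11)) = (-1 + 26) + (⅕ + (⅕)*4)*(3*(-2 - 11)/(3 + 44)) = 25 + (⅕ + ⅘)*(3*(-13)/47) = 25 + 1*(3*(1/47)*(-13)) = 25 + 1*(-39/47) = 25 - 39/47 = 1136/47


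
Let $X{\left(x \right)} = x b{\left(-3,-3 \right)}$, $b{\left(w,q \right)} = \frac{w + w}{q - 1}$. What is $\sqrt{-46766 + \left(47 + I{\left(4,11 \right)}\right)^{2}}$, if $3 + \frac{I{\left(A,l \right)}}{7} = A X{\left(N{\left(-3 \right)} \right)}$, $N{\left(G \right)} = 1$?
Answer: $i \sqrt{42142} \approx 205.29 i$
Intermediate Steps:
$b{\left(w,q \right)} = \frac{2 w}{-1 + q}$
$X{\left(x \right)} = \frac{3 x}{2}$ ($X{\left(x \right)} = x 2 \left(-3\right) \frac{1}{-1 - 3} = x 2 \left(-3\right) \frac{1}{-4} = x 2 \left(-3\right) \left(- \frac{1}{4}\right) = x \frac{3}{2} = \frac{3 x}{2}$)
$I{\left(A,l \right)} = -21 + \frac{21 A}{2}$ ($I{\left(A,l \right)} = -21 + 7 A \frac{3}{2} \cdot 1 = -21 + 7 A \frac{3}{2} = -21 + 7 \frac{3 A}{2} = -21 + \frac{21 A}{2}$)
$\sqrt{-46766 + \left(47 + I{\left(4,11 \right)}\right)^{2}} = \sqrt{-46766 + \left(47 + \left(-21 + \frac{21}{2} \cdot 4\right)\right)^{2}} = \sqrt{-46766 + \left(47 + \left(-21 + 42\right)\right)^{2}} = \sqrt{-46766 + \left(47 + 21\right)^{2}} = \sqrt{-46766 + 68^{2}} = \sqrt{-46766 + 4624} = \sqrt{-42142} = i \sqrt{42142}$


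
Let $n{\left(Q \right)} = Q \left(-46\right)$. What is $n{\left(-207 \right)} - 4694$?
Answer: $4828$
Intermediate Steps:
$n{\left(Q \right)} = - 46 Q$
$n{\left(-207 \right)} - 4694 = \left(-46\right) \left(-207\right) - 4694 = 9522 - 4694 = 4828$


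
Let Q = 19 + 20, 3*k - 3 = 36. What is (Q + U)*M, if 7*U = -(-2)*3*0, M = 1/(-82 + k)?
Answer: -13/23 ≈ -0.56522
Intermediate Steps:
k = 13 (k = 1 + (1/3)*36 = 1 + 12 = 13)
M = -1/69 (M = 1/(-82 + 13) = 1/(-69) = -1/69 ≈ -0.014493)
U = 0 (U = (-(-2)*3*0)/7 = (-1*(-6)*0)/7 = (6*0)/7 = (1/7)*0 = 0)
Q = 39
(Q + U)*M = (39 + 0)*(-1/69) = 39*(-1/69) = -13/23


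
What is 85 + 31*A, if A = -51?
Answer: -1496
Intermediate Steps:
85 + 31*A = 85 + 31*(-51) = 85 - 1581 = -1496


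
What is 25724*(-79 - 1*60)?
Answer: -3575636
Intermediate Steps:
25724*(-79 - 1*60) = 25724*(-79 - 60) = 25724*(-139) = -3575636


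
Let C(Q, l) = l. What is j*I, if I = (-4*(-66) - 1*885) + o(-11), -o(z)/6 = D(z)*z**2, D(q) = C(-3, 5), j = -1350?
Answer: 5738850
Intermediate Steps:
D(q) = 5
o(z) = -30*z**2
I = -4251 (I = (-4*(-66) - 1*885) - 30*(-11)**2 = (-1*(-264) - 885) - 30*121 = (264 - 885) - 3630 = -621 - 3630 = -4251)
j*I = -1350*(-4251) = 5738850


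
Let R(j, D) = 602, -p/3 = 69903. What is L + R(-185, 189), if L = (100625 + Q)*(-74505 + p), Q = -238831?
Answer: 39280080686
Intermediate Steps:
p = -209709 (p = -3*69903 = -209709)
L = 39280080084 (L = (100625 - 238831)*(-74505 - 209709) = -138206*(-284214) = 39280080084)
L + R(-185, 189) = 39280080084 + 602 = 39280080686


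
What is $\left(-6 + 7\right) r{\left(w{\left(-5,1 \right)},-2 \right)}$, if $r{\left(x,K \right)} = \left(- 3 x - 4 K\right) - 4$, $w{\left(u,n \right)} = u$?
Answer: $19$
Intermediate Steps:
$r{\left(x,K \right)} = -4 - 4 K - 3 x$ ($r{\left(x,K \right)} = \left(- 4 K - 3 x\right) - 4 = -4 - 4 K - 3 x$)
$\left(-6 + 7\right) r{\left(w{\left(-5,1 \right)},-2 \right)} = \left(-6 + 7\right) \left(-4 - -8 - -15\right) = 1 \left(-4 + 8 + 15\right) = 1 \cdot 19 = 19$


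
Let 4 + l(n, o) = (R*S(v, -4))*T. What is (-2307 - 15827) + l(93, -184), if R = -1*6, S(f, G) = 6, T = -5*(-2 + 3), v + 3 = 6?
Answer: -17958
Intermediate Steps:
v = 3 (v = -3 + 6 = 3)
T = -5 (T = -5*1 = -5)
R = -6
l(n, o) = 176 (l(n, o) = -4 - 6*6*(-5) = -4 - 36*(-5) = -4 + 180 = 176)
(-2307 - 15827) + l(93, -184) = (-2307 - 15827) + 176 = -18134 + 176 = -17958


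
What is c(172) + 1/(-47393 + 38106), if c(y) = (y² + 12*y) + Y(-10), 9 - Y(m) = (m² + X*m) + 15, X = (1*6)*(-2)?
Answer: 291816113/9287 ≈ 31422.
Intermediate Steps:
X = -12 (X = 6*(-2) = -12)
Y(m) = -6 - m² + 12*m (Y(m) = 9 - ((m² - 12*m) + 15) = 9 - (15 + m² - 12*m) = 9 + (-15 - m² + 12*m) = -6 - m² + 12*m)
c(y) = -226 + y² + 12*y (c(y) = (y² + 12*y) + (-6 - 1*(-10)² + 12*(-10)) = (y² + 12*y) + (-6 - 1*100 - 120) = (y² + 12*y) + (-6 - 100 - 120) = (y² + 12*y) - 226 = -226 + y² + 12*y)
c(172) + 1/(-47393 + 38106) = (-226 + 172² + 12*172) + 1/(-47393 + 38106) = (-226 + 29584 + 2064) + 1/(-9287) = 31422 - 1/9287 = 291816113/9287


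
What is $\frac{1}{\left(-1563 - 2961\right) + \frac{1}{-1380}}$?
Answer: $- \frac{1380}{6243121} \approx -0.00022104$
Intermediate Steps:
$\frac{1}{\left(-1563 - 2961\right) + \frac{1}{-1380}} = \frac{1}{\left(-1563 - 2961\right) - \frac{1}{1380}} = \frac{1}{-4524 - \frac{1}{1380}} = \frac{1}{- \frac{6243121}{1380}} = - \frac{1380}{6243121}$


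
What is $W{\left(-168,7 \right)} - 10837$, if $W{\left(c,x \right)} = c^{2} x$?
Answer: $186731$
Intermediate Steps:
$W{\left(c,x \right)} = x c^{2}$
$W{\left(-168,7 \right)} - 10837 = 7 \left(-168\right)^{2} - 10837 = 7 \cdot 28224 - 10837 = 197568 - 10837 = 186731$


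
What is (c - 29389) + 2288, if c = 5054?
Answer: -22047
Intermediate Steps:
(c - 29389) + 2288 = (5054 - 29389) + 2288 = -24335 + 2288 = -22047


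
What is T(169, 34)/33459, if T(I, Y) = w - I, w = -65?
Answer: -78/11153 ≈ -0.0069936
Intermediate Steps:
T(I, Y) = -65 - I
T(169, 34)/33459 = (-65 - 1*169)/33459 = (-65 - 169)*(1/33459) = -234*1/33459 = -78/11153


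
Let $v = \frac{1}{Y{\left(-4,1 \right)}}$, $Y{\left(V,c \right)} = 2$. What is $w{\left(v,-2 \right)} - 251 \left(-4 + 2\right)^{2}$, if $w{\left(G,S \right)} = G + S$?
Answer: $- \frac{2011}{2} \approx -1005.5$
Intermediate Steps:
$v = \frac{1}{2} \approx 0.5$
$w{\left(v,-2 \right)} - 251 \left(-4 + 2\right)^{2} = \left(\frac{1}{2} - 2\right) - 251 \left(-4 + 2\right)^{2} = - \frac{3}{2} - 251 \left(-2\right)^{2} = - \frac{3}{2} - 1004 = - \frac{2011}{2}$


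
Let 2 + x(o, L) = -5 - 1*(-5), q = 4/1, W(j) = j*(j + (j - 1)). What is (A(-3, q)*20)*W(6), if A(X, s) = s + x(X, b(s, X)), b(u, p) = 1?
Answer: 2640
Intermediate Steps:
W(j) = j*(-1 + 2*j) (W(j) = j*(j + (-1 + j)) = j*(-1 + 2*j))
q = 4 (q = 4*1 = 4)
x(o, L) = -2 (x(o, L) = -2 + (-5 - 1*(-5)) = -2 + (-5 + 5) = -2 + 0 = -2)
A(X, s) = -2 + s (A(X, s) = s - 2 = -2 + s)
(A(-3, q)*20)*W(6) = ((-2 + 4)*20)*(6*(-1 + 2*6)) = (2*20)*(6*(-1 + 12)) = 40*(6*11) = 40*66 = 2640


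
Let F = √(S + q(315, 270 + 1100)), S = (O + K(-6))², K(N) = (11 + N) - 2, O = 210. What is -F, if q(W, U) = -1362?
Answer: -√44007 ≈ -209.78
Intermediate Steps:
K(N) = 9 + N
S = 45369 (S = (210 + (9 - 6))² = (210 + 3)² = 213² = 45369)
F = √44007 (F = √(45369 - 1362) = √44007 ≈ 209.78)
-F = -√44007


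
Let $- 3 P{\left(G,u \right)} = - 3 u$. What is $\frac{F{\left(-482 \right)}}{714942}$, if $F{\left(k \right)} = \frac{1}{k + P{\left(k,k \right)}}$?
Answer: $- \frac{1}{689204088} \approx -1.4509 \cdot 10^{-9}$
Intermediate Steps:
$P{\left(G,u \right)} = u$ ($P{\left(G,u \right)} = - \frac{\left(-3\right) u}{3} = u$)
$F{\left(k \right)} = \frac{1}{2 k}$ ($F{\left(k \right)} = \frac{1}{k + k} = \frac{1}{2 k}$)
$\frac{F{\left(-482 \right)}}{714942} = \frac{\frac{1}{2} \frac{1}{-482}}{714942} = \frac{1}{2} \left(- \frac{1}{482}\right) \frac{1}{714942} = \left(- \frac{1}{964}\right) \frac{1}{714942} = - \frac{1}{689204088}$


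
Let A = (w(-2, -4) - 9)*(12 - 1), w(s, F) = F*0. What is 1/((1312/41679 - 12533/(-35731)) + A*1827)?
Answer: -1489232349/269361353418698 ≈ -5.5288e-6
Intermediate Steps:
w(s, F) = 0
A = -99 (A = (0 - 9)*(12 - 1) = -9*11 = -99)
1/((1312/41679 - 12533/(-35731)) + A*1827) = 1/((1312/41679 - 12533/(-35731)) - 99*1827) = 1/((1312*(1/41679) - 12533*(-1/35731)) - 180873) = 1/((1312/41679 + 12533/35731) - 180873) = 1/(569241979/1489232349 - 180873) = 1/(-269361353418698/1489232349) = -1489232349/269361353418698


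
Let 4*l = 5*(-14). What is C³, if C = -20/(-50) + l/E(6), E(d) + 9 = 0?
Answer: 9393931/729000 ≈ 12.886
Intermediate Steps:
l = -35/2 (l = (5*(-14))/4 = (¼)*(-70) = -35/2 ≈ -17.500)
E(d) = -9 (E(d) = -9 + 0 = -9)
C = 211/90 (C = -20/(-50) - 35/2/(-9) = -20*(-1/50) - 35/2*(-⅑) = ⅖ + 35/18 = 211/90 ≈ 2.3444)
C³ = (211/90)³ = 9393931/729000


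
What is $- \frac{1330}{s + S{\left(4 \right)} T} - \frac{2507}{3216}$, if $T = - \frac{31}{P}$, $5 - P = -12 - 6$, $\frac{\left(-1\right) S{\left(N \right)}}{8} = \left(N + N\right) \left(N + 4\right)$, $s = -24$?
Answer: $- \frac{3419617}{1231728} \approx -2.7763$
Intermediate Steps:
$S{\left(N \right)} = - 16 N \left(4 + N\right)$ ($S{\left(N \right)} = - 8 \left(N + N\right) \left(N + 4\right) = - 8 \cdot 2 N \left(4 + N\right) = - 16 N \left(4 + N\right)$)
$P = 23$ ($P = 5 - \left(-12 - 6\right) = 5 - -18 = 5 + 18 = 23$)
$T = - \frac{31}{23} \approx -1.3478$
$- \frac{1330}{s + S{\left(4 \right)} T} - \frac{2507}{3216} = - \frac{1330}{-24 + \left(-16\right) 4 \left(4 + 4\right) \left(- \frac{31}{23}\right)} - \frac{2507}{3216} = - \frac{1330}{-24 + \left(-16\right) 4 \cdot 8 \left(- \frac{31}{23}\right)} - \frac{2507}{3216} = - \frac{1330}{-24 - - \frac{15872}{23}} - \frac{2507}{3216} = - \frac{1330}{-24 + \frac{15872}{23}} - \frac{2507}{3216} = - \frac{1330}{\frac{15320}{23}} - \frac{2507}{3216} = \left(-1330\right) \frac{23}{15320} - \frac{2507}{3216} = - \frac{3059}{1532} - \frac{2507}{3216} = - \frac{3419617}{1231728}$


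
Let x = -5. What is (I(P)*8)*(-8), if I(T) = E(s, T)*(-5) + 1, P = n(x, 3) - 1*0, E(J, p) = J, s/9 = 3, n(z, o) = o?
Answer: 8576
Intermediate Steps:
s = 27 (s = 9*3 = 27)
P = 3 (P = 3 - 1*0 = 3 + 0 = 3)
I(T) = -134 (I(T) = 27*(-5) + 1 = -135 + 1 = -134)
(I(P)*8)*(-8) = -134*8*(-8) = -1072*(-8) = 8576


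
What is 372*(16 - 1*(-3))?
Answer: 7068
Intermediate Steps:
372*(16 - 1*(-3)) = 372*(16 + 3) = 372*19 = 7068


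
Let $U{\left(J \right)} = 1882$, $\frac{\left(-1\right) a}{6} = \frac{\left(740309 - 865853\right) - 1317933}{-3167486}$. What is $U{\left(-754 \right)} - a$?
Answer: $\frac{426419251}{226249} \approx 1884.7$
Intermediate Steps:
$a = - \frac{618633}{226249}$ ($a = - 6 \frac{\left(740309 - 865853\right) - 1317933}{-3167486} = - 6 \left(-125544 - 1317933\right) \left(- \frac{1}{3167486}\right) = - 6 \left(\left(-1443477\right) \left(- \frac{1}{3167486}\right)\right) = \left(-6\right) \frac{206211}{452498} = - \frac{618633}{226249} \approx -2.7343$)
$U{\left(-754 \right)} - a = 1882 - - \frac{618633}{226249} = 1882 + \frac{618633}{226249} = \frac{426419251}{226249}$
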